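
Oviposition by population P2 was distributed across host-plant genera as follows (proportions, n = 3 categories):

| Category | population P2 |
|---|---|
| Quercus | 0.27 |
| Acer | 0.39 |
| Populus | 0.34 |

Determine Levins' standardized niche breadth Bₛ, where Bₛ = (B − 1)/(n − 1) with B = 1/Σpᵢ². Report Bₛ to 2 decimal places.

Σpᵢ² = 0.27² + 0.39² + 0.34² = 0.0729 + 0.1521 + 0.1156 = 0.3406
B = 1 / 0.3406 = 2.9360
Bₛ = (B − 1)/(n − 1) = (2.9360 − 1)/(3 − 1) = 1.9360/2 = 0.9680

0.97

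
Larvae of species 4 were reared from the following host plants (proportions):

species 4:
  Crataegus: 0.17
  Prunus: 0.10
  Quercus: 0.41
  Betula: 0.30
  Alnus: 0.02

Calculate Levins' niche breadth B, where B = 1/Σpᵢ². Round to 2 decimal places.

Σpᵢ² = 0.17² + 0.10² + 0.41² + 0.30² + 0.02² = 0.0289 + 0.0100 + 0.1681 + 0.0900 + 0.0004 = 0.2974
B = 1 / 0.2974 = 3.3625

3.36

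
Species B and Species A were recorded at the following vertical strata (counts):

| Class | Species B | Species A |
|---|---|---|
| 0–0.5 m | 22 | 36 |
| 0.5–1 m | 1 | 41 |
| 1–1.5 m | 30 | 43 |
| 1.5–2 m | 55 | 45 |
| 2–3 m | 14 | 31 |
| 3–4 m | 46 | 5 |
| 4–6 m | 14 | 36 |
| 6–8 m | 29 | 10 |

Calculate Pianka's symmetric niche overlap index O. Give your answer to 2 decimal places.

Proportions for Species B (n=211): 22/211=0.1043, 1/211=0.0047, 30/211=0.1422, 55/211=0.2607, 14/211=0.0664, 46/211=0.2180, 14/211=0.0664, 29/211=0.1374
Proportions for Species A (n=247): 36/247=0.1457, 41/247=0.1660, 43/247=0.1741, 45/247=0.1822, 31/247=0.1255, 5/247=0.0202, 36/247=0.1457, 10/247=0.0405
Σ p₁ᵢp₂ᵢ = 0.015197 + 0.000780 + 0.024757 + 0.047500 + 0.008333 + 0.004404 + 0.009674 + 0.005565 = 0.116210
Σp_1ᵢ² = 0.1043² + 0.0047² + 0.1422² + 0.2607² + 0.0664² + 0.2180² + 0.0664² + 0.1374² = 0.010878 + 0.000022 + 0.020221 + 0.067964 + 0.004409 + 0.047524 + 0.004409 + 0.018879 = 0.174306
Σp_2ᵢ² = 0.1457² + 0.1660² + 0.1741² + 0.1822² + 0.1255² + 0.0202² + 0.1457² + 0.0405² = 0.021228 + 0.027556 + 0.030311 + 0.033197 + 0.015750 + 0.000408 + 0.021228 + 0.001640 = 0.151318
O = 0.116210 / √(0.174306 × 0.151318) = 0.116210 / 0.1624058 = 0.7156

0.72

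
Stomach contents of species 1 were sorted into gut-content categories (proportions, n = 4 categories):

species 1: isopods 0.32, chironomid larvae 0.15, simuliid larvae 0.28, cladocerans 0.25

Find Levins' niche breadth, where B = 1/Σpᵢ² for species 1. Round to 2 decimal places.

Σpᵢ² = 0.32² + 0.15² + 0.28² + 0.25² = 0.1024 + 0.0225 + 0.0784 + 0.0625 = 0.2658
B = 1 / 0.2658 = 3.7622

3.76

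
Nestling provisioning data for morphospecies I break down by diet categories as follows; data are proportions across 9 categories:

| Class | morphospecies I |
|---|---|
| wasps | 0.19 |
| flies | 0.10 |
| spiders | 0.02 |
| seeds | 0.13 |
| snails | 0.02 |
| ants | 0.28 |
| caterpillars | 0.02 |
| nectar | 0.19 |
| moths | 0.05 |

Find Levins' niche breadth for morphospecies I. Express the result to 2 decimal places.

Σpᵢ² = 0.19² + 0.10² + 0.02² + 0.13² + 0.02² + 0.28² + 0.02² + 0.19² + 0.05² = 0.0361 + 0.0100 + 0.0004 + 0.0169 + 0.0004 + 0.0784 + 0.0004 + 0.0361 + 0.0025 = 0.1812
B = 1 / 0.1812 = 5.5188

5.52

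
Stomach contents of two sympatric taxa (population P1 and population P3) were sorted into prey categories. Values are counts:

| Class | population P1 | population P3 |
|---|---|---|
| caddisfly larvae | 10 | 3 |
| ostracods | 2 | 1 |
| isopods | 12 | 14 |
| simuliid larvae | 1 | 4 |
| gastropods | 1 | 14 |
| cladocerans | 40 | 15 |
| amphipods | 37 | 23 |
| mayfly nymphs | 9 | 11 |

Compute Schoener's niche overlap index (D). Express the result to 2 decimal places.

0.70

Proportions for population P1 (n=112): 10/112=0.0893, 2/112=0.0179, 12/112=0.1071, 1/112=0.0089, 1/112=0.0089, 40/112=0.3571, 37/112=0.3304, 9/112=0.0804
Proportions for population P3 (n=85): 3/85=0.0353, 1/85=0.0118, 14/85=0.1647, 4/85=0.0471, 14/85=0.1647, 15/85=0.1765, 23/85=0.2706, 11/85=0.1294
Σ|p₁ᵢ − p₂ᵢ| = 0.0540 + 0.0061 + 0.0576 + 0.0382 + 0.1558 + 0.1806 + 0.0598 + 0.0490 = 0.6011
D = 1 − ½ × 0.6011 = 1 − 0.30055 = 0.69945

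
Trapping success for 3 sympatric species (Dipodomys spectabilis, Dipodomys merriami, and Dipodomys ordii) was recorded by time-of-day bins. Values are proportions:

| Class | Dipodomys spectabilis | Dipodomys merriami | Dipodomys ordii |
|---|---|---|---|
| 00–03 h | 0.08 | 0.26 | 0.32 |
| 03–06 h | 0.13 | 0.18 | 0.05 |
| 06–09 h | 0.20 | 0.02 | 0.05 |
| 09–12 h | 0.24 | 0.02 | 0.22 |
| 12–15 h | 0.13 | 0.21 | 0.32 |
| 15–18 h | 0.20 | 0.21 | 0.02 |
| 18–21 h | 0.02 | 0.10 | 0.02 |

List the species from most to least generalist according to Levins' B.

Σp_specᵢ² = 0.08² + 0.13² + 0.20² + 0.24² + 0.13² + 0.20² + 0.02² = 0.0064 + 0.0169 + 0.0400 + 0.0576 + 0.0169 + 0.0400 + 0.0004 = 0.1782
B_spec = 1 / 0.1782 = 5.6117
Σp_merrᵢ² = 0.26² + 0.18² + 0.02² + 0.02² + 0.21² + 0.21² + 0.10² = 0.0676 + 0.0324 + 0.0004 + 0.0004 + 0.0441 + 0.0441 + 0.0100 = 0.1990
B_merr = 1 / 0.1990 = 5.0251
Σp_ordiᵢ² = 0.32² + 0.05² + 0.05² + 0.22² + 0.32² + 0.02² + 0.02² = 0.1024 + 0.0025 + 0.0025 + 0.0484 + 0.1024 + 0.0004 + 0.0004 = 0.2590
B_ordi = 1 / 0.2590 = 3.8610
Ranking by B (broadest → narrowest): Dipodomys spectabilis (5.61) > Dipodomys merriami (5.03) > Dipodomys ordii (3.86)

Dipodomys spectabilis > Dipodomys merriami > Dipodomys ordii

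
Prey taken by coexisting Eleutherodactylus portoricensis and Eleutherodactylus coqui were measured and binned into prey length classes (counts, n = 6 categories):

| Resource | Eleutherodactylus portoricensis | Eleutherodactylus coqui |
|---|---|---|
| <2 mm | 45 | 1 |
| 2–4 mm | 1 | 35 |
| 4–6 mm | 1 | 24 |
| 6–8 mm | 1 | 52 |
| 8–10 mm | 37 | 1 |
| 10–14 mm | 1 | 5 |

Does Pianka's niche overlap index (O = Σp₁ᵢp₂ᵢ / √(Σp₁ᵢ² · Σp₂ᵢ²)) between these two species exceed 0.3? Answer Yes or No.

Proportions for Eleutherodactylus portoricensis (n=86): 45/86=0.5233, 1/86=0.0116, 1/86=0.0116, 1/86=0.0116, 37/86=0.4302, 1/86=0.0116
Proportions for Eleutherodactylus coqui (n=118): 1/118=0.0085, 35/118=0.2966, 24/118=0.2034, 52/118=0.4407, 1/118=0.0085, 5/118=0.0424
Σ p₁ᵢp₂ᵢ = 0.004448 + 0.003441 + 0.002359 + 0.005112 + 0.003657 + 0.000492 = 0.019509
Σp_1ᵢ² = 0.5233² + 0.0116² + 0.0116² + 0.0116² + 0.4302² + 0.0116² = 0.273843 + 0.000135 + 0.000135 + 0.000135 + 0.185072 + 0.000135 = 0.459455
Σp_2ᵢ² = 0.0085² + 0.2966² + 0.2034² + 0.4407² + 0.0085² + 0.0424² = 0.000072 + 0.087972 + 0.041372 + 0.194216 + 0.000072 + 0.001798 = 0.325502
O = 0.019509 / √(0.459455 × 0.325502) = 0.019509 / 0.3867215 = 0.0504
O = 0.0504 < 0.3 → No.

No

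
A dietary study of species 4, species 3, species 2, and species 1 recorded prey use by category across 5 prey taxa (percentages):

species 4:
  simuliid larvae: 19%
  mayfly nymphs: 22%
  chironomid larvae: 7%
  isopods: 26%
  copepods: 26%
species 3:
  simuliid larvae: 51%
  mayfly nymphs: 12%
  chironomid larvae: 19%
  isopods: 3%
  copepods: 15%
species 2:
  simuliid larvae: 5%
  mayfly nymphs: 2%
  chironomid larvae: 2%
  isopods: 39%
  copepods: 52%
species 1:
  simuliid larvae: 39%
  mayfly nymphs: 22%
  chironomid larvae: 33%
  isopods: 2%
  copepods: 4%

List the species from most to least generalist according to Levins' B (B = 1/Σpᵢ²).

species 4 > species 1 > species 3 > species 2

Convert percentages to proportions (divide by 100).
Σp_4ᵢ² = 0.19² + 0.22² + 0.07² + 0.26² + 0.26² = 0.0361 + 0.0484 + 0.0049 + 0.0676 + 0.0676 = 0.2246
B_4 = 1 / 0.2246 = 4.4524
Σp_3ᵢ² = 0.51² + 0.12² + 0.19² + 0.03² + 0.15² = 0.2601 + 0.0144 + 0.0361 + 0.0009 + 0.0225 = 0.3340
B_3 = 1 / 0.3340 = 2.9940
Σp_2ᵢ² = 0.05² + 0.02² + 0.02² + 0.39² + 0.52² = 0.0025 + 0.0004 + 0.0004 + 0.1521 + 0.2704 = 0.4258
B_2 = 1 / 0.4258 = 2.3485
Σp_1ᵢ² = 0.39² + 0.22² + 0.33² + 0.02² + 0.04² = 0.1521 + 0.0484 + 0.1089 + 0.0004 + 0.0016 = 0.3114
B_1 = 1 / 0.3114 = 3.2113
Ranking by B (broadest → narrowest): species 4 (4.45) > species 1 (3.21) > species 3 (2.99) > species 2 (2.35)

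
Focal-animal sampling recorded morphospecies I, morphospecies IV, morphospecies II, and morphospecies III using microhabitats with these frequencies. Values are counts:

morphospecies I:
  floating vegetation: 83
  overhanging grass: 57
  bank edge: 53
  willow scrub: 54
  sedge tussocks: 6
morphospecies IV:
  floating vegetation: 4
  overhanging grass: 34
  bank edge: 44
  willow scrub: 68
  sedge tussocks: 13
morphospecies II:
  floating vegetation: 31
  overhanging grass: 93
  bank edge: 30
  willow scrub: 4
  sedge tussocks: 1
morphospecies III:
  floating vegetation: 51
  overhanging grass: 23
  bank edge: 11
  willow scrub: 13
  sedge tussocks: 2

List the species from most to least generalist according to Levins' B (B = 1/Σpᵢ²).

morphospecies I > morphospecies IV > morphospecies III > morphospecies II

Proportions for morphospecies I (n=253): 83/253=0.3281, 57/253=0.2253, 53/253=0.2095, 54/253=0.2134, 6/253=0.0237
Proportions for morphospecies IV (n=163): 4/163=0.0245, 34/163=0.2086, 44/163=0.2699, 68/163=0.4172, 13/163=0.0798
Proportions for morphospecies II (n=159): 31/159=0.1950, 93/159=0.5849, 30/159=0.1887, 4/159=0.0252, 1/159=0.0063
Proportions for morphospecies III (n=100): 51/100=0.5100, 23/100=0.2300, 11/100=0.1100, 13/100=0.1300, 2/100=0.0200
Σp_Iᵢ² = 0.3281² + 0.2253² + 0.2095² + 0.2134² + 0.0237² = 0.107650 + 0.050760 + 0.043890 + 0.045540 + 0.000562 = 0.248402
B_I = 1 / 0.248402 = 4.0257
Σp_IVᵢ² = 0.0245² + 0.2086² + 0.2699² + 0.4172² + 0.0798² = 0.000600 + 0.043514 + 0.072846 + 0.174056 + 0.006368 = 0.297384
B_IV = 1 / 0.297384 = 3.3627
Σp_IIᵢ² = 0.1950² + 0.5849² + 0.1887² + 0.0252² + 0.0063² = 0.038025 + 0.342108 + 0.035608 + 0.000635 + 0.000040 = 0.416416
B_II = 1 / 0.416416 = 2.4014
Σp_IIIᵢ² = 0.5100² + 0.2300² + 0.1100² + 0.1300² + 0.0200² = 0.260100 + 0.052900 + 0.012100 + 0.016900 + 0.000400 = 0.342400
B_III = 1 / 0.342400 = 2.9206
Ranking by B (broadest → narrowest): morphospecies I (4.03) > morphospecies IV (3.36) > morphospecies III (2.92) > morphospecies II (2.40)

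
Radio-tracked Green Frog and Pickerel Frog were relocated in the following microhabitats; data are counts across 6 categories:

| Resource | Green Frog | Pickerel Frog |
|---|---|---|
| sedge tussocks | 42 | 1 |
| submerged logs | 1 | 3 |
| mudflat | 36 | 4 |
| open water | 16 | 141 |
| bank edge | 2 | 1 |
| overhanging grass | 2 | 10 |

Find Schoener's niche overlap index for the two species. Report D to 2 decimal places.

Proportions for Green Frog (n=99): 42/99=0.4242, 1/99=0.0101, 36/99=0.3636, 16/99=0.1616, 2/99=0.0202, 2/99=0.0202
Proportions for Pickerel Frog (n=160): 1/160=0.0063, 3/160=0.0188, 4/160=0.0250, 141/160=0.8813, 1/160=0.0063, 10/160=0.0625
Σ|p₁ᵢ − p₂ᵢ| = 0.4179 + 0.0087 + 0.3386 + 0.7197 + 0.0139 + 0.0423 = 1.5411
D = 1 − ½ × 1.5411 = 1 − 0.77055 = 0.22945

0.23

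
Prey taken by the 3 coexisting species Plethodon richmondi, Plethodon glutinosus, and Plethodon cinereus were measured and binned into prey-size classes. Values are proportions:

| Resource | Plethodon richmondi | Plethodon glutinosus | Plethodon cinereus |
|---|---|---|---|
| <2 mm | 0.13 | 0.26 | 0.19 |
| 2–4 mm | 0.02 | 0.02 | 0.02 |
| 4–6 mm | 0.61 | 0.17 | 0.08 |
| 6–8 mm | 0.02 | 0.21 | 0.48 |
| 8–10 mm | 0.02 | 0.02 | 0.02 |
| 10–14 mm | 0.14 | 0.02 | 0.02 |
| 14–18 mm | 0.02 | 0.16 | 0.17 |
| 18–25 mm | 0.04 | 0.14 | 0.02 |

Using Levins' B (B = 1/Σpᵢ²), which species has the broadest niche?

Plethodon glutinosus

Σp_richᵢ² = 0.13² + 0.02² + 0.61² + 0.02² + 0.02² + 0.14² + 0.02² + 0.04² = 0.0169 + 0.0004 + 0.3721 + 0.0004 + 0.0004 + 0.0196 + 0.0004 + 0.0016 = 0.4118
B_rich = 1 / 0.4118 = 2.4284
Σp_glutᵢ² = 0.26² + 0.02² + 0.17² + 0.21² + 0.02² + 0.02² + 0.16² + 0.14² = 0.0676 + 0.0004 + 0.0289 + 0.0441 + 0.0004 + 0.0004 + 0.0256 + 0.0196 = 0.1870
B_glut = 1 / 0.1870 = 5.3476
Σp_cineᵢ² = 0.19² + 0.02² + 0.08² + 0.48² + 0.02² + 0.02² + 0.17² + 0.02² = 0.0361 + 0.0004 + 0.0064 + 0.2304 + 0.0004 + 0.0004 + 0.0289 + 0.0004 = 0.3034
B_cine = 1 / 0.3034 = 3.2960
Highest B → broadest niche (most generalist): Plethodon glutinosus (B = 5.35).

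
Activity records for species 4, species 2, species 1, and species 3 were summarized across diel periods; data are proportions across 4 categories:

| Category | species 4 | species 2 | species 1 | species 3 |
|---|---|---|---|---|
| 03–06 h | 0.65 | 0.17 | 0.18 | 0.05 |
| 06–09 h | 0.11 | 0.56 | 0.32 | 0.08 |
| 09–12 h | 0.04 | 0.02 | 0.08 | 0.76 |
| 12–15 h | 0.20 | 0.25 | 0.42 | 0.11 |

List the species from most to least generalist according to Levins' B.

Σp_4ᵢ² = 0.65² + 0.11² + 0.04² + 0.20² = 0.4225 + 0.0121 + 0.0016 + 0.0400 = 0.4762
B_4 = 1 / 0.4762 = 2.1000
Σp_2ᵢ² = 0.17² + 0.56² + 0.02² + 0.25² = 0.0289 + 0.3136 + 0.0004 + 0.0625 = 0.4054
B_2 = 1 / 0.4054 = 2.4667
Σp_1ᵢ² = 0.18² + 0.32² + 0.08² + 0.42² = 0.0324 + 0.1024 + 0.0064 + 0.1764 = 0.3176
B_1 = 1 / 0.3176 = 3.1486
Σp_3ᵢ² = 0.05² + 0.08² + 0.76² + 0.11² = 0.0025 + 0.0064 + 0.5776 + 0.0121 = 0.5986
B_3 = 1 / 0.5986 = 1.6706
Ranking by B (broadest → narrowest): species 1 (3.15) > species 2 (2.47) > species 4 (2.10) > species 3 (1.67)

species 1 > species 2 > species 4 > species 3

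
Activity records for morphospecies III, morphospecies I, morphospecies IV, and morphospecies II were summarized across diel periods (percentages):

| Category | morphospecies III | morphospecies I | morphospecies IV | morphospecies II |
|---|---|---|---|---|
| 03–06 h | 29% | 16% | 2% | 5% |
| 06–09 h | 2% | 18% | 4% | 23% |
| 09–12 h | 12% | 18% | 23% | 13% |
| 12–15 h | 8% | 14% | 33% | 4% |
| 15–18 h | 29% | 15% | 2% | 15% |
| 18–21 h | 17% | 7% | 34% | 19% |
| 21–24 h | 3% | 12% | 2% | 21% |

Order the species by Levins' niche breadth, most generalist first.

Convert percentages to proportions (divide by 100).
Σp_IIIᵢ² = 0.29² + 0.02² + 0.12² + 0.08² + 0.29² + 0.17² + 0.03² = 0.0841 + 0.0004 + 0.0144 + 0.0064 + 0.0841 + 0.0289 + 0.0009 = 0.2192
B_III = 1 / 0.2192 = 4.5620
Σp_Iᵢ² = 0.16² + 0.18² + 0.18² + 0.14² + 0.15² + 0.07² + 0.12² = 0.0256 + 0.0324 + 0.0324 + 0.0196 + 0.0225 + 0.0049 + 0.0144 = 0.1518
B_I = 1 / 0.1518 = 6.5876
Σp_IVᵢ² = 0.02² + 0.04² + 0.23² + 0.33² + 0.02² + 0.34² + 0.02² = 0.0004 + 0.0016 + 0.0529 + 0.1089 + 0.0004 + 0.1156 + 0.0004 = 0.2802
B_IV = 1 / 0.2802 = 3.5689
Σp_IIᵢ² = 0.05² + 0.23² + 0.13² + 0.04² + 0.15² + 0.19² + 0.21² = 0.0025 + 0.0529 + 0.0169 + 0.0016 + 0.0225 + 0.0361 + 0.0441 = 0.1766
B_II = 1 / 0.1766 = 5.6625
Ranking by B (broadest → narrowest): morphospecies I (6.59) > morphospecies II (5.66) > morphospecies III (4.56) > morphospecies IV (3.57)

morphospecies I > morphospecies II > morphospecies III > morphospecies IV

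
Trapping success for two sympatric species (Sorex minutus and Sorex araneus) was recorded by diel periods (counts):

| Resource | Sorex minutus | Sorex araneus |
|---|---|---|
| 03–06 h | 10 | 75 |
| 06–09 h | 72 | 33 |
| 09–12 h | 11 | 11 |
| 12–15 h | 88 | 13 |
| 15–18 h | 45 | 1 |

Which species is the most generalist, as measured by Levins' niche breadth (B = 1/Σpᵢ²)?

Sorex minutus

Proportions for Sorex minutus (n=226): 10/226=0.0442, 72/226=0.3186, 11/226=0.0487, 88/226=0.3894, 45/226=0.1991
Proportions for Sorex araneus (n=133): 75/133=0.5639, 33/133=0.2481, 11/133=0.0827, 13/133=0.0977, 1/133=0.0075
Σp_minuᵢ² = 0.0442² + 0.3186² + 0.0487² + 0.3894² + 0.1991² = 0.001954 + 0.101506 + 0.002372 + 0.151632 + 0.039641 = 0.297105
B_minu = 1 / 0.297105 = 3.3658
Σp_aranᵢ² = 0.5639² + 0.2481² + 0.0827² + 0.0977² + 0.0075² = 0.317983 + 0.061554 + 0.006839 + 0.009545 + 0.000056 = 0.395977
B_aran = 1 / 0.395977 = 2.5254
Highest B → broadest niche (most generalist): Sorex minutus (B = 3.37).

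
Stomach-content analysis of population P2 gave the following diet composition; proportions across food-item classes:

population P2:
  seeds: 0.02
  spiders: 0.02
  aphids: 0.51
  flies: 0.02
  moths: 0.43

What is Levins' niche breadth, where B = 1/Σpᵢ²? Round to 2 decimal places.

Σpᵢ² = 0.02² + 0.02² + 0.51² + 0.02² + 0.43² = 0.0004 + 0.0004 + 0.2601 + 0.0004 + 0.1849 = 0.4462
B = 1 / 0.4462 = 2.2411

2.24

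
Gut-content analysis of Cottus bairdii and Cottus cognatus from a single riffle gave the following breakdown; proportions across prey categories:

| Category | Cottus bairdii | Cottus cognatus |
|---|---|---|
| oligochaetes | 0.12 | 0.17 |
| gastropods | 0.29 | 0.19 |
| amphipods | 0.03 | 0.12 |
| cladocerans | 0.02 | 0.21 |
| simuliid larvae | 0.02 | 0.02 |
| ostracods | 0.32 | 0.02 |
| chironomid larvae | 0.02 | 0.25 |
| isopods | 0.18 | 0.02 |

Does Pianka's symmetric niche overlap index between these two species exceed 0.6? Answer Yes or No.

Σ p₁ᵢp₂ᵢ = 0.0204 + 0.0551 + 0.0036 + 0.0042 + 0.0004 + 0.0064 + 0.0050 + 0.0036 = 0.0987
Σp_1ᵢ² = 0.12² + 0.29² + 0.03² + 0.02² + 0.02² + 0.32² + 0.02² + 0.18² = 0.0144 + 0.0841 + 0.0009 + 0.0004 + 0.0004 + 0.1024 + 0.0004 + 0.0324 = 0.2354
Σp_2ᵢ² = 0.17² + 0.19² + 0.12² + 0.21² + 0.02² + 0.02² + 0.25² + 0.02² = 0.0289 + 0.0361 + 0.0144 + 0.0441 + 0.0004 + 0.0004 + 0.0625 + 0.0004 = 0.1872
O = 0.0987 / √(0.2354 × 0.1872) = 0.0987 / 0.20992 = 0.4702
O = 0.4702 < 0.6 → No.

No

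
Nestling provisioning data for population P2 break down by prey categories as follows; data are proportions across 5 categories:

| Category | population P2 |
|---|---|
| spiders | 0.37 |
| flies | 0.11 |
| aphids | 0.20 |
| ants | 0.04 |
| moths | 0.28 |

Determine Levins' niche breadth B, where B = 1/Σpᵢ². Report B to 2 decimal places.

3.72

Σpᵢ² = 0.37² + 0.11² + 0.20² + 0.04² + 0.28² = 0.1369 + 0.0121 + 0.0400 + 0.0016 + 0.0784 = 0.2690
B = 1 / 0.2690 = 3.7175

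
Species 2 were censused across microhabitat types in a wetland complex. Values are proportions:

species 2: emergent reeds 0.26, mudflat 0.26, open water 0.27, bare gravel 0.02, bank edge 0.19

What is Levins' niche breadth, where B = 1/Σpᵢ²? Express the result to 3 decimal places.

4.088

Σpᵢ² = 0.26² + 0.26² + 0.27² + 0.02² + 0.19² = 0.0676 + 0.0676 + 0.0729 + 0.0004 + 0.0361 = 0.2446
B = 1 / 0.2446 = 4.08831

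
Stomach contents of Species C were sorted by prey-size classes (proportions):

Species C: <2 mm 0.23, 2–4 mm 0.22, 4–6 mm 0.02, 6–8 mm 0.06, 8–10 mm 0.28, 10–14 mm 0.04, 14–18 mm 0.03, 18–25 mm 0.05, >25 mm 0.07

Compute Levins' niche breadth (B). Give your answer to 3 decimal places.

Σpᵢ² = 0.23² + 0.22² + 0.02² + 0.06² + 0.28² + 0.04² + 0.03² + 0.05² + 0.07² = 0.0529 + 0.0484 + 0.0004 + 0.0036 + 0.0784 + 0.0016 + 0.0009 + 0.0025 + 0.0049 = 0.1936
B = 1 / 0.1936 = 5.16529

5.165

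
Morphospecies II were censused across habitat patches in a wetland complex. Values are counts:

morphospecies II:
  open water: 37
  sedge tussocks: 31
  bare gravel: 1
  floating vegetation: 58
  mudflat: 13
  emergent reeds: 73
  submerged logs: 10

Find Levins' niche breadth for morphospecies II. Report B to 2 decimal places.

4.40

Proportions for morphospecies II (n=223): 37/223=0.1659, 31/223=0.1390, 1/223=0.0045, 58/223=0.2601, 13/223=0.0583, 73/223=0.3274, 10/223=0.0448
Σpᵢ² = 0.1659² + 0.1390² + 0.0045² + 0.2601² + 0.0583² + 0.3274² + 0.0448² = 0.027523 + 0.019321 + 0.000020 + 0.067652 + 0.003399 + 0.107191 + 0.002007 = 0.227113
B = 1 / 0.227113 = 4.4031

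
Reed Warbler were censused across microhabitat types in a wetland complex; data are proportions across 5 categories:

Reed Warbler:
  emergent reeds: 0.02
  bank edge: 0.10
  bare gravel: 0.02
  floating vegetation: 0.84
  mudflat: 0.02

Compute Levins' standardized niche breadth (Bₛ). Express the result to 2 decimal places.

Σpᵢ² = 0.02² + 0.10² + 0.02² + 0.84² + 0.02² = 0.0004 + 0.0100 + 0.0004 + 0.7056 + 0.0004 = 0.7168
B = 1 / 0.7168 = 1.3951
Bₛ = (B − 1)/(n − 1) = (1.3951 − 1)/(5 − 1) = 0.3951/4 = 0.0988

0.10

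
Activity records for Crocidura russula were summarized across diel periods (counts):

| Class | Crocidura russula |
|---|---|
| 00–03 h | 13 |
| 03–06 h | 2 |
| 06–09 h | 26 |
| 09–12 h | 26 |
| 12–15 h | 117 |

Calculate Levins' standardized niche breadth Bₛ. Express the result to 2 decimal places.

Proportions for Crocidura russula (n=184): 13/184=0.0707, 2/184=0.0109, 26/184=0.1413, 26/184=0.1413, 117/184=0.6359
Σpᵢ² = 0.0707² + 0.0109² + 0.1413² + 0.1413² + 0.6359² = 0.004998 + 0.000119 + 0.019966 + 0.019966 + 0.404369 = 0.449418
B = 1 / 0.449418 = 2.2251
Bₛ = (B − 1)/(n − 1) = (2.2251 − 1)/(5 − 1) = 1.2251/4 = 0.3063

0.31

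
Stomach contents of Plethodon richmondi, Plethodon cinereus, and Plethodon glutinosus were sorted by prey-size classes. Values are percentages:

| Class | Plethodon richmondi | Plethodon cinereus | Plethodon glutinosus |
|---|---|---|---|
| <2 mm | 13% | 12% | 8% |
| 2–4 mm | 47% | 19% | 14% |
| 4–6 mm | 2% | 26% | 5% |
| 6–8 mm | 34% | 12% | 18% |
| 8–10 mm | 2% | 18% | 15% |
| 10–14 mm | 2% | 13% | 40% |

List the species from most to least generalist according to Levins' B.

Convert percentages to proportions (divide by 100).
Σp_richᵢ² = 0.13² + 0.47² + 0.02² + 0.34² + 0.02² + 0.02² = 0.0169 + 0.2209 + 0.0004 + 0.1156 + 0.0004 + 0.0004 = 0.3546
B_rich = 1 / 0.3546 = 2.8201
Σp_cineᵢ² = 0.12² + 0.19² + 0.26² + 0.12² + 0.18² + 0.13² = 0.0144 + 0.0361 + 0.0676 + 0.0144 + 0.0324 + 0.0169 = 0.1818
B_cine = 1 / 0.1818 = 5.5006
Σp_glutᵢ² = 0.08² + 0.14² + 0.05² + 0.18² + 0.15² + 0.40² = 0.0064 + 0.0196 + 0.0025 + 0.0324 + 0.0225 + 0.1600 = 0.2434
B_glut = 1 / 0.2434 = 4.1085
Ranking by B (broadest → narrowest): Plethodon cinereus (5.50) > Plethodon glutinosus (4.11) > Plethodon richmondi (2.82)

Plethodon cinereus > Plethodon glutinosus > Plethodon richmondi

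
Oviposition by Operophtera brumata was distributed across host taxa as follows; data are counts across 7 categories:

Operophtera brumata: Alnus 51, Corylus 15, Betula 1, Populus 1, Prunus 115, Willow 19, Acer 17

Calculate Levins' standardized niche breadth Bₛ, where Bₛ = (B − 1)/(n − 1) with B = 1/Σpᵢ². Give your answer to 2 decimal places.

Proportions for Operophtera brumata (n=219): 51/219=0.2329, 15/219=0.0685, 1/219=0.0046, 1/219=0.0046, 115/219=0.5251, 19/219=0.0868, 17/219=0.0776
Σpᵢ² = 0.2329² + 0.0685² + 0.0046² + 0.0046² + 0.5251² + 0.0868² + 0.0776² = 0.054242 + 0.004692 + 0.000021 + 0.000021 + 0.275730 + 0.007534 + 0.006022 = 0.348262
B = 1 / 0.348262 = 2.8714
Bₛ = (B − 1)/(n − 1) = (2.8714 − 1)/(7 − 1) = 1.8714/6 = 0.3119

0.31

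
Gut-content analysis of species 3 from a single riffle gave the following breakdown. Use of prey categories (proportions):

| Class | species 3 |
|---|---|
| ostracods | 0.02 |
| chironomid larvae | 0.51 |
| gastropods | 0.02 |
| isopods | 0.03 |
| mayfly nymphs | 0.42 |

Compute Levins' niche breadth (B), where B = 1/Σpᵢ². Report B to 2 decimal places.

Σpᵢ² = 0.02² + 0.51² + 0.02² + 0.03² + 0.42² = 0.0004 + 0.2601 + 0.0004 + 0.0009 + 0.1764 = 0.4382
B = 1 / 0.4382 = 2.2821

2.28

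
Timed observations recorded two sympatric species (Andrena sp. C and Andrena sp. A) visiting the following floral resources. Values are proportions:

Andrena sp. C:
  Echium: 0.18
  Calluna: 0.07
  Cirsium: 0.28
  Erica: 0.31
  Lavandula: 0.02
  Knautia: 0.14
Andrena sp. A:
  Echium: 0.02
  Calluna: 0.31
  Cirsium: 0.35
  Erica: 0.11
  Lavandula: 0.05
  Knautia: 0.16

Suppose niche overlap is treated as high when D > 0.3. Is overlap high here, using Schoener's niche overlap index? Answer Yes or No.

Yes

Σ|p₁ᵢ − p₂ᵢ| = 0.16 + 0.24 + 0.07 + 0.20 + 0.03 + 0.02 = 0.72
D = 1 − ½ × 0.72 = 1 − 0.360 = 0.6400
D = 0.6400 > 0.3 → Yes.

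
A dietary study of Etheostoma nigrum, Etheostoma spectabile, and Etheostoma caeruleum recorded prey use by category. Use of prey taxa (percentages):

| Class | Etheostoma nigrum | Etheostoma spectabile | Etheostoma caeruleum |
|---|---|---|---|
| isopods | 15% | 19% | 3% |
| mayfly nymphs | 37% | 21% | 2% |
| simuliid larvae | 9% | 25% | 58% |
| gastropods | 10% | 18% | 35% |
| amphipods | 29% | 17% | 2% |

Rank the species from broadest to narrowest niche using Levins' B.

Etheostoma spectabile > Etheostoma nigrum > Etheostoma caeruleum

Convert percentages to proportions (divide by 100).
Σp_nigrᵢ² = 0.15² + 0.37² + 0.09² + 0.10² + 0.29² = 0.0225 + 0.1369 + 0.0081 + 0.0100 + 0.0841 = 0.2616
B_nigr = 1 / 0.2616 = 3.8226
Σp_specᵢ² = 0.19² + 0.21² + 0.25² + 0.18² + 0.17² = 0.0361 + 0.0441 + 0.0625 + 0.0324 + 0.0289 = 0.2040
B_spec = 1 / 0.2040 = 4.9020
Σp_caerᵢ² = 0.03² + 0.02² + 0.58² + 0.35² + 0.02² = 0.0009 + 0.0004 + 0.3364 + 0.1225 + 0.0004 = 0.4606
B_caer = 1 / 0.4606 = 2.1711
Ranking by B (broadest → narrowest): Etheostoma spectabile (4.90) > Etheostoma nigrum (3.82) > Etheostoma caeruleum (2.17)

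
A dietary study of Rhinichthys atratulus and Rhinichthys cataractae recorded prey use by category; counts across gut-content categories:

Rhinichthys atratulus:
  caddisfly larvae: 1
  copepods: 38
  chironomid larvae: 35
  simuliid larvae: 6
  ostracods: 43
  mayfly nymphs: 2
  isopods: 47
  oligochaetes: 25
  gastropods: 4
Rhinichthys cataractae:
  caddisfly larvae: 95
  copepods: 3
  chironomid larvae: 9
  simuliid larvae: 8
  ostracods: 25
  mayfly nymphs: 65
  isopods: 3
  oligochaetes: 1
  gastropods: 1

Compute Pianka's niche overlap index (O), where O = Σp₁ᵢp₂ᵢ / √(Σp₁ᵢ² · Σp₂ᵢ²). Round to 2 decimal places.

0.19

Proportions for Rhinichthys atratulus (n=201): 1/201=0.0050, 38/201=0.1891, 35/201=0.1741, 6/201=0.0299, 43/201=0.2139, 2/201=0.0100, 47/201=0.2338, 25/201=0.1244, 4/201=0.0199
Proportions for Rhinichthys cataractae (n=210): 95/210=0.4524, 3/210=0.0143, 9/210=0.0429, 8/210=0.0381, 25/210=0.1190, 65/210=0.3095, 3/210=0.0143, 1/210=0.0048, 1/210=0.0048
Σ p₁ᵢp₂ᵢ = 0.002262 + 0.002704 + 0.007469 + 0.001139 + 0.025454 + 0.003095 + 0.003343 + 0.000597 + 0.000096 = 0.046159
Σp_1ᵢ² = 0.0050² + 0.1891² + 0.1741² + 0.0299² + 0.2139² + 0.0100² + 0.2338² + 0.1244² + 0.0199² = 0.000025 + 0.035759 + 0.030311 + 0.000894 + 0.045753 + 0.000100 + 0.054662 + 0.015475 + 0.000396 = 0.183375
Σp_2ᵢ² = 0.4524² + 0.0143² + 0.0429² + 0.0381² + 0.1190² + 0.3095² + 0.0143² + 0.0048² + 0.0048² = 0.204666 + 0.000204 + 0.001840 + 0.001452 + 0.014161 + 0.095790 + 0.000204 + 0.000023 + 0.000023 = 0.318363
O = 0.046159 / √(0.183375 × 0.318363) = 0.046159 / 0.2416192 = 0.1910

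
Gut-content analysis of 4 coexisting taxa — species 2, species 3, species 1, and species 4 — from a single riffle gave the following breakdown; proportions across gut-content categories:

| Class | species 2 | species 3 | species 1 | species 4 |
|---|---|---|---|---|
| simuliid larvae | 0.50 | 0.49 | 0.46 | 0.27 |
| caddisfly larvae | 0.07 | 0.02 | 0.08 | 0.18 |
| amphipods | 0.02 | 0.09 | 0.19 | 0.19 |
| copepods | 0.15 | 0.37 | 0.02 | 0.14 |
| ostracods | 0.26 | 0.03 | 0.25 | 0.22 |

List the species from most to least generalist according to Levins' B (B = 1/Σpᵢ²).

species 4 > species 1 > species 2 > species 3

Σp_2ᵢ² = 0.50² + 0.07² + 0.02² + 0.15² + 0.26² = 0.2500 + 0.0049 + 0.0004 + 0.0225 + 0.0676 = 0.3454
B_2 = 1 / 0.3454 = 2.8952
Σp_3ᵢ² = 0.49² + 0.02² + 0.09² + 0.37² + 0.03² = 0.2401 + 0.0004 + 0.0081 + 0.1369 + 0.0009 = 0.3864
B_3 = 1 / 0.3864 = 2.5880
Σp_1ᵢ² = 0.46² + 0.08² + 0.19² + 0.02² + 0.25² = 0.2116 + 0.0064 + 0.0361 + 0.0004 + 0.0625 = 0.3170
B_1 = 1 / 0.3170 = 3.1546
Σp_4ᵢ² = 0.27² + 0.18² + 0.19² + 0.14² + 0.22² = 0.0729 + 0.0324 + 0.0361 + 0.0196 + 0.0484 = 0.2094
B_4 = 1 / 0.2094 = 4.7755
Ranking by B (broadest → narrowest): species 4 (4.78) > species 1 (3.15) > species 2 (2.90) > species 3 (2.59)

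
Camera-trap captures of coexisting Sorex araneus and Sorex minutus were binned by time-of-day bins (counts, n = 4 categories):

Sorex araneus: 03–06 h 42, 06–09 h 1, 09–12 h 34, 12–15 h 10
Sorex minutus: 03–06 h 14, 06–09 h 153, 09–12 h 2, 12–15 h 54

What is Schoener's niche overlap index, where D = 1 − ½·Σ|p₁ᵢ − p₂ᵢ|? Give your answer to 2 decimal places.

Proportions for Sorex araneus (n=87): 42/87=0.4828, 1/87=0.0115, 34/87=0.3908, 10/87=0.1149
Proportions for Sorex minutus (n=223): 14/223=0.0628, 153/223=0.6861, 2/223=0.0090, 54/223=0.2422
Σ|p₁ᵢ − p₂ᵢ| = 0.4200 + 0.6746 + 0.3818 + 0.1273 = 1.6037
D = 1 − ½ × 1.6037 = 1 − 0.80185 = 0.19815

0.20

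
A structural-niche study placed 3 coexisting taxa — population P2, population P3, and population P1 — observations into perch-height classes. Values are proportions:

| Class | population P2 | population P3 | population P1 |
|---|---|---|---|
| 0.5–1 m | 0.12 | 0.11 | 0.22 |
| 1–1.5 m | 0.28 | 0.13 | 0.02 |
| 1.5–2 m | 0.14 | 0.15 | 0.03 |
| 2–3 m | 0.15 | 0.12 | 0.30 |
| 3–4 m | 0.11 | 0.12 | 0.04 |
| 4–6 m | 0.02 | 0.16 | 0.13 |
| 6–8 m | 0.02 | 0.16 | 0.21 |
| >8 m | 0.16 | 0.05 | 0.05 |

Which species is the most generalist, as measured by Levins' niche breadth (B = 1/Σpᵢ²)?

population P3

Σp_P2ᵢ² = 0.12² + 0.28² + 0.14² + 0.15² + 0.11² + 0.02² + 0.02² + 0.16² = 0.0144 + 0.0784 + 0.0196 + 0.0225 + 0.0121 + 0.0004 + 0.0004 + 0.0256 = 0.1734
B_P2 = 1 / 0.1734 = 5.7670
Σp_P3ᵢ² = 0.11² + 0.13² + 0.15² + 0.12² + 0.12² + 0.16² + 0.16² + 0.05² = 0.0121 + 0.0169 + 0.0225 + 0.0144 + 0.0144 + 0.0256 + 0.0256 + 0.0025 = 0.1340
B_P3 = 1 / 0.1340 = 7.4627
Σp_P1ᵢ² = 0.22² + 0.02² + 0.03² + 0.30² + 0.04² + 0.13² + 0.21² + 0.05² = 0.0484 + 0.0004 + 0.0009 + 0.0900 + 0.0016 + 0.0169 + 0.0441 + 0.0025 = 0.2048
B_P1 = 1 / 0.2048 = 4.8828
Highest B → broadest niche (most generalist): population P3 (B = 7.46).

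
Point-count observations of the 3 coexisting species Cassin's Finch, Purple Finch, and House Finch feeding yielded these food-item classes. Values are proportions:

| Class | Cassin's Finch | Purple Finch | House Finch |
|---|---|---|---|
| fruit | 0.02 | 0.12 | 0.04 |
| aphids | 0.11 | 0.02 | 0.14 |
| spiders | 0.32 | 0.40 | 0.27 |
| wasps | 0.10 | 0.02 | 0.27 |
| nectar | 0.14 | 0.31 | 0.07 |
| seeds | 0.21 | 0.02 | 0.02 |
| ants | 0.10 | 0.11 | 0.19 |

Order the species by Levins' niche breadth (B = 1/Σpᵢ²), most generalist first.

Σp_Cassᵢ² = 0.02² + 0.11² + 0.32² + 0.10² + 0.14² + 0.21² + 0.10² = 0.0004 + 0.0121 + 0.1024 + 0.0100 + 0.0196 + 0.0441 + 0.0100 = 0.1986
B_Cass = 1 / 0.1986 = 5.0352
Σp_Purpᵢ² = 0.12² + 0.02² + 0.40² + 0.02² + 0.31² + 0.02² + 0.11² = 0.0144 + 0.0004 + 0.1600 + 0.0004 + 0.0961 + 0.0004 + 0.0121 = 0.2838
B_Purp = 1 / 0.2838 = 3.5236
Σp_Housᵢ² = 0.04² + 0.14² + 0.27² + 0.27² + 0.07² + 0.02² + 0.19² = 0.0016 + 0.0196 + 0.0729 + 0.0729 + 0.0049 + 0.0004 + 0.0361 = 0.2084
B_Hous = 1 / 0.2084 = 4.7985
Ranking by B (broadest → narrowest): Cassin's Finch (5.04) > House Finch (4.80) > Purple Finch (3.52)

Cassin's Finch > House Finch > Purple Finch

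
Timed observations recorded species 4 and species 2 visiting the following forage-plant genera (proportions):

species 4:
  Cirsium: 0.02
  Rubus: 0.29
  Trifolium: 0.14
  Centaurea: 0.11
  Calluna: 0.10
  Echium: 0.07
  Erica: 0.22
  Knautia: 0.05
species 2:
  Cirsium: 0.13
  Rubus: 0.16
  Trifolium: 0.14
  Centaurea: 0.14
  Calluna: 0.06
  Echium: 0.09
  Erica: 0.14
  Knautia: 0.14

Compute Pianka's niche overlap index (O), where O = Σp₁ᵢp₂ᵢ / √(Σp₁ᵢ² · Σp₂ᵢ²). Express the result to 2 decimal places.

Σ p₁ᵢp₂ᵢ = 0.0026 + 0.0464 + 0.0196 + 0.0154 + 0.0060 + 0.0063 + 0.0308 + 0.0070 = 0.1341
Σp_1ᵢ² = 0.02² + 0.29² + 0.14² + 0.11² + 0.10² + 0.07² + 0.22² + 0.05² = 0.0004 + 0.0841 + 0.0196 + 0.0121 + 0.0100 + 0.0049 + 0.0484 + 0.0025 = 0.1820
Σp_2ᵢ² = 0.13² + 0.16² + 0.14² + 0.14² + 0.06² + 0.09² + 0.14² + 0.14² = 0.0169 + 0.0256 + 0.0196 + 0.0196 + 0.0036 + 0.0081 + 0.0196 + 0.0196 = 0.1326
O = 0.1341 / √(0.1820 × 0.1326) = 0.1341 / 0.15535 = 0.8632

0.86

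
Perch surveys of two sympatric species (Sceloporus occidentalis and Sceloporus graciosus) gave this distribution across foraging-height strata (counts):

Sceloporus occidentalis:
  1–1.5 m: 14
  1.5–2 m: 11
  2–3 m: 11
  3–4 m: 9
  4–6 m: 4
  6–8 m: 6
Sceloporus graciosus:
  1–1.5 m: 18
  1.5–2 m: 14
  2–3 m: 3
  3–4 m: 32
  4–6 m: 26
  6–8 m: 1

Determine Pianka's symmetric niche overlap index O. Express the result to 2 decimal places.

Proportions for Sceloporus occidentalis (n=55): 14/55=0.2545, 11/55=0.2000, 11/55=0.2000, 9/55=0.1636, 4/55=0.0727, 6/55=0.1091
Proportions for Sceloporus graciosus (n=94): 18/94=0.1915, 14/94=0.1489, 3/94=0.0319, 32/94=0.3404, 26/94=0.2766, 1/94=0.0106
Σ p₁ᵢp₂ᵢ = 0.048737 + 0.029780 + 0.006380 + 0.055689 + 0.020109 + 0.001156 = 0.161851
Σp_1ᵢ² = 0.2545² + 0.2000² + 0.2000² + 0.1636² + 0.0727² + 0.1091² = 0.064770 + 0.040000 + 0.040000 + 0.026765 + 0.005285 + 0.011903 = 0.188723
Σp_2ᵢ² = 0.1915² + 0.1489² + 0.0319² + 0.3404² + 0.2766² + 0.0106² = 0.036672 + 0.022171 + 0.001018 + 0.115872 + 0.076508 + 0.000112 = 0.252353
O = 0.161851 / √(0.188723 × 0.252353) = 0.161851 / 0.2182311 = 0.7416

0.74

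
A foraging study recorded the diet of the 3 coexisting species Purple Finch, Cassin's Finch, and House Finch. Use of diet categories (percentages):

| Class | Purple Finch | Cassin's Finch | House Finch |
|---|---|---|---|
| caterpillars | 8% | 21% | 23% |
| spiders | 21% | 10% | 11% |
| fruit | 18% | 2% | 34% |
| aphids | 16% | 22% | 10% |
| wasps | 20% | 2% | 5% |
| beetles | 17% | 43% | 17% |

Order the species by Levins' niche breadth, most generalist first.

Convert percentages to proportions (divide by 100).
Σp_Purpᵢ² = 0.08² + 0.21² + 0.18² + 0.16² + 0.20² + 0.17² = 0.0064 + 0.0441 + 0.0324 + 0.0256 + 0.0400 + 0.0289 = 0.1774
B_Purp = 1 / 0.1774 = 5.6370
Σp_Cassᵢ² = 0.21² + 0.10² + 0.02² + 0.22² + 0.02² + 0.43² = 0.0441 + 0.0100 + 0.0004 + 0.0484 + 0.0004 + 0.1849 = 0.2882
B_Cass = 1 / 0.2882 = 3.4698
Σp_Housᵢ² = 0.23² + 0.11² + 0.34² + 0.10² + 0.05² + 0.17² = 0.0529 + 0.0121 + 0.1156 + 0.0100 + 0.0025 + 0.0289 = 0.2220
B_Hous = 1 / 0.2220 = 4.5045
Ranking by B (broadest → narrowest): Purple Finch (5.64) > House Finch (4.50) > Cassin's Finch (3.47)

Purple Finch > House Finch > Cassin's Finch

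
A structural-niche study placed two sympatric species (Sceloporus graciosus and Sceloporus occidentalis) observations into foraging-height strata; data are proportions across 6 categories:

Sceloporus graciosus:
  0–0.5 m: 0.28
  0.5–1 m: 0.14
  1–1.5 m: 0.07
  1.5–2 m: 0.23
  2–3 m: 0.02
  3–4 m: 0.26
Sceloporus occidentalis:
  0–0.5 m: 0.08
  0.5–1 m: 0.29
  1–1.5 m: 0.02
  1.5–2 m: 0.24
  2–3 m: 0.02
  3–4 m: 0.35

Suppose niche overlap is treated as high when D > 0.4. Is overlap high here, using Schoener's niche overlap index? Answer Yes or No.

Yes

Σ|p₁ᵢ − p₂ᵢ| = 0.20 + 0.15 + 0.05 + 0.01 + 0.00 + 0.09 = 0.50
D = 1 − ½ × 0.50 = 1 − 0.250 = 0.7500
D = 0.7500 > 0.4 → Yes.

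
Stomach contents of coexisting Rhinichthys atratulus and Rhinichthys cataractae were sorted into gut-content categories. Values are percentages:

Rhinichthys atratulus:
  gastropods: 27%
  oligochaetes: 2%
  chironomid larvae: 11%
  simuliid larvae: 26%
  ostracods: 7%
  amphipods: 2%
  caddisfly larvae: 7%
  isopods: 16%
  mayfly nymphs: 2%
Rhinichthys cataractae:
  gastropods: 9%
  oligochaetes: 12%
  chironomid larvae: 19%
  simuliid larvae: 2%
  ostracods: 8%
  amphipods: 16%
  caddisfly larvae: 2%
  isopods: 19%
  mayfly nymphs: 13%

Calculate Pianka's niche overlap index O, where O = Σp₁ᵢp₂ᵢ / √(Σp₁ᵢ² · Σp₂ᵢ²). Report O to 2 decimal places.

0.58

Convert percentages to proportions (divide by 100).
Σ p₁ᵢp₂ᵢ = 0.0243 + 0.0024 + 0.0209 + 0.0052 + 0.0056 + 0.0032 + 0.0014 + 0.0304 + 0.0026 = 0.0960
Σp_1ᵢ² = 0.27² + 0.02² + 0.11² + 0.26² + 0.07² + 0.02² + 0.07² + 0.16² + 0.02² = 0.0729 + 0.0004 + 0.0121 + 0.0676 + 0.0049 + 0.0004 + 0.0049 + 0.0256 + 0.0004 = 0.1892
Σp_2ᵢ² = 0.09² + 0.12² + 0.19² + 0.02² + 0.08² + 0.16² + 0.02² + 0.19² + 0.13² = 0.0081 + 0.0144 + 0.0361 + 0.0004 + 0.0064 + 0.0256 + 0.0004 + 0.0361 + 0.0169 = 0.1444
O = 0.0960 / √(0.1892 × 0.1444) = 0.0960 / 0.16529 = 0.5808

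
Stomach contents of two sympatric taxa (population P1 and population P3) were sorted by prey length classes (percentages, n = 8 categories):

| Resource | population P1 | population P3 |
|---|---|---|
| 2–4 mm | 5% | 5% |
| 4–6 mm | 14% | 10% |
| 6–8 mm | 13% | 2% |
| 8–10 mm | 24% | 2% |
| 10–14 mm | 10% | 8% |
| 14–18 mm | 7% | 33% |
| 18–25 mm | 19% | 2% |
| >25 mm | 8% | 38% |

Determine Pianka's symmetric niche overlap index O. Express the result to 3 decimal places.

Convert percentages to proportions (divide by 100).
Σ p₁ᵢp₂ᵢ = 0.0025 + 0.0140 + 0.0026 + 0.0048 + 0.0080 + 0.0231 + 0.0038 + 0.0304 = 0.0892
Σp_1ᵢ² = 0.05² + 0.14² + 0.13² + 0.24² + 0.10² + 0.07² + 0.19² + 0.08² = 0.0025 + 0.0196 + 0.0169 + 0.0576 + 0.0100 + 0.0049 + 0.0361 + 0.0064 = 0.1540
Σp_2ᵢ² = 0.05² + 0.10² + 0.02² + 0.02² + 0.08² + 0.33² + 0.02² + 0.38² = 0.0025 + 0.0100 + 0.0004 + 0.0004 + 0.0064 + 0.1089 + 0.0004 + 0.1444 = 0.2734
O = 0.0892 / √(0.1540 × 0.2734) = 0.0892 / 0.205192 = 0.43471

0.435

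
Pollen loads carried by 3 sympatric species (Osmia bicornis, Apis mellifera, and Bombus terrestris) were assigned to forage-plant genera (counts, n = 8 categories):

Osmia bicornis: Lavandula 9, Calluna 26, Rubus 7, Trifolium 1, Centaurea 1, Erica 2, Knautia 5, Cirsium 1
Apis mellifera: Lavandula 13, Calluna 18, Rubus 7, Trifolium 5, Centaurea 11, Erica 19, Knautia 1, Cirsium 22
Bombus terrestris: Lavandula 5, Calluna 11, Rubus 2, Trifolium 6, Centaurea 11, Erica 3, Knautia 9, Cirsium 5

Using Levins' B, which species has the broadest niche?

Bombus terrestris

Proportions for Osmia bicornis (n=52): 9/52=0.1731, 26/52=0.5000, 7/52=0.1346, 1/52=0.0192, 1/52=0.0192, 2/52=0.0385, 5/52=0.0962, 1/52=0.0192
Proportions for Apis mellifera (n=96): 13/96=0.1354, 18/96=0.1875, 7/96=0.0729, 5/96=0.0521, 11/96=0.1146, 19/96=0.1979, 1/96=0.0104, 22/96=0.2292
Proportions for Bombus terrestris (n=52): 5/52=0.0962, 11/52=0.2115, 2/52=0.0385, 6/52=0.1154, 11/52=0.2115, 3/52=0.0577, 9/52=0.1731, 5/52=0.0962
Σp_bicoᵢ² = 0.1731² + 0.5000² + 0.1346² + 0.0192² + 0.0192² + 0.0385² + 0.0962² + 0.0192² = 0.029964 + 0.250000 + 0.018117 + 0.000369 + 0.000369 + 0.001482 + 0.009254 + 0.000369 = 0.309924
B_bico = 1 / 0.309924 = 3.2266
Σp_mellᵢ² = 0.1354² + 0.1875² + 0.0729² + 0.0521² + 0.1146² + 0.1979² + 0.0104² + 0.2292² = 0.018333 + 0.035156 + 0.005314 + 0.002714 + 0.013133 + 0.039164 + 0.000108 + 0.052533 = 0.166455
B_mell = 1 / 0.166455 = 6.0076
Σp_terrᵢ² = 0.0962² + 0.2115² + 0.0385² + 0.1154² + 0.2115² + 0.0577² + 0.1731² + 0.0962² = 0.009254 + 0.044732 + 0.001482 + 0.013317 + 0.044732 + 0.003329 + 0.029964 + 0.009254 = 0.156064
B_terr = 1 / 0.156064 = 6.4076
Highest B → broadest niche (most generalist): Bombus terrestris (B = 6.41).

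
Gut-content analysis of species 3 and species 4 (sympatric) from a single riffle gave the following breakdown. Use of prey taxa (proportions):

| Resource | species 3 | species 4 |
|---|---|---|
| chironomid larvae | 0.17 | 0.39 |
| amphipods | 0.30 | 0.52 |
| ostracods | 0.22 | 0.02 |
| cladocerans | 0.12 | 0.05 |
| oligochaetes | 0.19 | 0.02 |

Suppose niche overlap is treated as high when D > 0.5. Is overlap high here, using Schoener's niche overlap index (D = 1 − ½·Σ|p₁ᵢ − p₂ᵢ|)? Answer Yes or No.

Σ|p₁ᵢ − p₂ᵢ| = 0.22 + 0.22 + 0.20 + 0.07 + 0.17 = 0.88
D = 1 − ½ × 0.88 = 1 − 0.440 = 0.5600
D = 0.5600 > 0.5 → Yes.

Yes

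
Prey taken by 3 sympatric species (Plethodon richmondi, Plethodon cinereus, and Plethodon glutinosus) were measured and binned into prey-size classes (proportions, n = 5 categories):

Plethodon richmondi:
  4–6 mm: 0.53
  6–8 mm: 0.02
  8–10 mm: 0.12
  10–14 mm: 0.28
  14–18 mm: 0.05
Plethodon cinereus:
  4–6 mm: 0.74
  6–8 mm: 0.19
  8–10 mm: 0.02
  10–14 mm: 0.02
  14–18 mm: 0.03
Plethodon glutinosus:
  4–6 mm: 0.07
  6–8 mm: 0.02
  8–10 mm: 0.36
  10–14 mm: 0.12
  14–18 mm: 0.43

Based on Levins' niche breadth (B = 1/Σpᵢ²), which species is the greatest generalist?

Σp_richᵢ² = 0.53² + 0.02² + 0.12² + 0.28² + 0.05² = 0.2809 + 0.0004 + 0.0144 + 0.0784 + 0.0025 = 0.3766
B_rich = 1 / 0.3766 = 2.6553
Σp_cineᵢ² = 0.74² + 0.19² + 0.02² + 0.02² + 0.03² = 0.5476 + 0.0361 + 0.0004 + 0.0004 + 0.0009 = 0.5854
B_cine = 1 / 0.5854 = 1.7082
Σp_glutᵢ² = 0.07² + 0.02² + 0.36² + 0.12² + 0.43² = 0.0049 + 0.0004 + 0.1296 + 0.0144 + 0.1849 = 0.3342
B_glut = 1 / 0.3342 = 2.9922
Highest B → broadest niche (most generalist): Plethodon glutinosus (B = 2.99).

Plethodon glutinosus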